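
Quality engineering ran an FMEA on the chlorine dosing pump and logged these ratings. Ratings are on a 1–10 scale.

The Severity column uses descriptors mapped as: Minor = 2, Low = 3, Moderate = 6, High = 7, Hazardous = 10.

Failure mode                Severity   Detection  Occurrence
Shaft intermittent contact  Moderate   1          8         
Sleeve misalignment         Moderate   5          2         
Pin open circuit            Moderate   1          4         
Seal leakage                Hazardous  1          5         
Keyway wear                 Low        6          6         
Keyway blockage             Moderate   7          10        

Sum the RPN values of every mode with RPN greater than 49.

RPN = Severity × Occurrence × Detection:
  Shaft intermittent contact: 6 × 8 × 1 = 48
  Sleeve misalignment: 6 × 2 × 5 = 60
  Pin open circuit: 6 × 4 × 1 = 24
  Seal leakage: 10 × 5 × 1 = 50
  Keyway wear: 3 × 6 × 6 = 108
  Keyway blockage: 6 × 10 × 7 = 420
RPN > 49: Sleeve misalignment (60), Seal leakage (50), Keyway wear (108), Keyway blockage (420).
Sum: 60 + 50 + 108 + 420 = 638.

638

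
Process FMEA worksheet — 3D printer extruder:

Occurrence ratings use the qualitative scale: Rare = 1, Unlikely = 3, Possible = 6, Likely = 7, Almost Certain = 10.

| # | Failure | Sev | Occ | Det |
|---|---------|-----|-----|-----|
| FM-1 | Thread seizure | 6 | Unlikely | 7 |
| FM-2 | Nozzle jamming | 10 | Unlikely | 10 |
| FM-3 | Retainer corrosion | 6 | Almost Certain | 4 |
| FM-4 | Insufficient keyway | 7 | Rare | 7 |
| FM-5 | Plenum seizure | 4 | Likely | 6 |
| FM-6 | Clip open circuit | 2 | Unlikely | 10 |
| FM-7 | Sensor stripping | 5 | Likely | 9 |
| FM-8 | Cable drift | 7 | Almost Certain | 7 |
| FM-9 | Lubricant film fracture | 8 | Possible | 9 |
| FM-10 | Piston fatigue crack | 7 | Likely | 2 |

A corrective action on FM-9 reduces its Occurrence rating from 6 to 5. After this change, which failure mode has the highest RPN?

RPN = Severity × Occurrence × Detection:
  FM-1: 6 × 3 × 7 = 126
  FM-2: 10 × 3 × 10 = 300
  FM-3: 6 × 10 × 4 = 240
  FM-4: 7 × 1 × 7 = 49
  FM-5: 4 × 7 × 6 = 168
  FM-6: 2 × 3 × 10 = 60
  FM-7: 5 × 7 × 9 = 315
  FM-8: 7 × 10 × 7 = 490
  FM-9: 8 × 6 × 9 = 432
  FM-10: 7 × 7 × 2 = 98
After action: FM-9 → 8 × 5 × 9 = 360.
Revised RPNs: FM-8=490, FM-9=360, FM-7=315, FM-2=300, FM-3=240, FM-5=168, FM-1=126, FM-10=98, FM-6=60, FM-4=49.
Highest is now FM-8 (490).

FM-8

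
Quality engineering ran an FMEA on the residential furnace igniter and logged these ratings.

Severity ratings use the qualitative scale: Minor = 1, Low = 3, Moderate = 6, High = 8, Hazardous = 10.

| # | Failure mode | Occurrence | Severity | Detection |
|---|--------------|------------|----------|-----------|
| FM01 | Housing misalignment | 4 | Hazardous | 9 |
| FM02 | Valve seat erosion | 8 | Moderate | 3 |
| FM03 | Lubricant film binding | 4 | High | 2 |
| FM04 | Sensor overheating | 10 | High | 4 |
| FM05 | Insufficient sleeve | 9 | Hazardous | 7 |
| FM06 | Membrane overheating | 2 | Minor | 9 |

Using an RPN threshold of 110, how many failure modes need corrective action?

RPN = Severity × Occurrence × Detection:
  FM01: 10 × 4 × 9 = 360
  FM02: 6 × 8 × 3 = 144
  FM03: 8 × 4 × 2 = 64
  FM04: 8 × 10 × 4 = 320
  FM05: 10 × 9 × 7 = 630
  FM06: 1 × 2 × 9 = 18
Modes with RPN ≥ 110: FM01 (360), FM02 (144), FM04 (320), FM05 (630) → 4.

4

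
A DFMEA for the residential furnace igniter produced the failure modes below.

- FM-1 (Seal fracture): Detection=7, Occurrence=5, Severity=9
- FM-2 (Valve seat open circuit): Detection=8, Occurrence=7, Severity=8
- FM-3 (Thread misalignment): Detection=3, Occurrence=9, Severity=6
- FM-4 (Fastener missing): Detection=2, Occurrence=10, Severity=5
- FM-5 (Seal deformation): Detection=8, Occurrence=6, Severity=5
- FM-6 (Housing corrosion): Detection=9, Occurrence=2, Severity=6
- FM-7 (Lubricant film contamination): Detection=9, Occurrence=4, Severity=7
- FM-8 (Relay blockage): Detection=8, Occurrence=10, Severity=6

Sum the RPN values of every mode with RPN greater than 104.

2005

RPN = Severity × Occurrence × Detection:
  FM-1: 9 × 5 × 7 = 315
  FM-2: 8 × 7 × 8 = 448
  FM-3: 6 × 9 × 3 = 162
  FM-4: 5 × 10 × 2 = 100
  FM-5: 5 × 6 × 8 = 240
  FM-6: 6 × 2 × 9 = 108
  FM-7: 7 × 4 × 9 = 252
  FM-8: 6 × 10 × 8 = 480
RPN > 104: FM-1 (315), FM-2 (448), FM-3 (162), FM-5 (240), FM-6 (108), FM-7 (252), FM-8 (480).
Sum: 315 + 448 + 162 + 240 + 108 + 252 + 480 = 2005.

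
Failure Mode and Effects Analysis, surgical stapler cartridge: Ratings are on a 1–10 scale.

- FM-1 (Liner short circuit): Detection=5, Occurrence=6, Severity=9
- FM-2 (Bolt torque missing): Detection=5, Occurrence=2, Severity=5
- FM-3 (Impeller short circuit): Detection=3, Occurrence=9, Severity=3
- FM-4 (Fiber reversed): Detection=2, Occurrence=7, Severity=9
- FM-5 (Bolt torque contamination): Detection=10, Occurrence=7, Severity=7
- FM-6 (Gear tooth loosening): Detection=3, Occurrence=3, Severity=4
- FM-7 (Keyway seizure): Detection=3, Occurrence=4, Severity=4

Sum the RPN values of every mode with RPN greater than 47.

RPN = Severity × Occurrence × Detection:
  FM-1: 9 × 6 × 5 = 270
  FM-2: 5 × 2 × 5 = 50
  FM-3: 3 × 9 × 3 = 81
  FM-4: 9 × 7 × 2 = 126
  FM-5: 7 × 7 × 10 = 490
  FM-6: 4 × 3 × 3 = 36
  FM-7: 4 × 4 × 3 = 48
RPN > 47: FM-1 (270), FM-2 (50), FM-3 (81), FM-4 (126), FM-5 (490), FM-7 (48).
Sum: 270 + 50 + 81 + 126 + 490 + 48 = 1065.

1065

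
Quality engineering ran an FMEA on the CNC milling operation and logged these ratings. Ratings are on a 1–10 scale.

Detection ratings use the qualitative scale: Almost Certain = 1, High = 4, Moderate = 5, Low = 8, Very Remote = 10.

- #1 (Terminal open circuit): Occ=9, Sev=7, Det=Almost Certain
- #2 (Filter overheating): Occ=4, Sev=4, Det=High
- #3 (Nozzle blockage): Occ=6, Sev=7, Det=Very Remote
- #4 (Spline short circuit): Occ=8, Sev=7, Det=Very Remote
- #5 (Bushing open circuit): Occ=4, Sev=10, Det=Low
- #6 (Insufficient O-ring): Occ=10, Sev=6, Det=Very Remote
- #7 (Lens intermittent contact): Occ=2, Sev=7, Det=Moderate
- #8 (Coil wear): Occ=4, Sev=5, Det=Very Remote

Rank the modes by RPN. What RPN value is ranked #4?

RPN = Severity × Occurrence × Detection:
  #1: 7 × 9 × 1 = 63
  #2: 4 × 4 × 4 = 64
  #3: 7 × 6 × 10 = 420
  #4: 7 × 8 × 10 = 560
  #5: 10 × 4 × 8 = 320
  #6: 6 × 10 × 10 = 600
  #7: 7 × 2 × 5 = 70
  #8: 5 × 4 × 10 = 200
Sorted descending: 600, 560, 420, 320, 200, 70, 64, 63.
The fourth-highest RPN is 320 (#5).

320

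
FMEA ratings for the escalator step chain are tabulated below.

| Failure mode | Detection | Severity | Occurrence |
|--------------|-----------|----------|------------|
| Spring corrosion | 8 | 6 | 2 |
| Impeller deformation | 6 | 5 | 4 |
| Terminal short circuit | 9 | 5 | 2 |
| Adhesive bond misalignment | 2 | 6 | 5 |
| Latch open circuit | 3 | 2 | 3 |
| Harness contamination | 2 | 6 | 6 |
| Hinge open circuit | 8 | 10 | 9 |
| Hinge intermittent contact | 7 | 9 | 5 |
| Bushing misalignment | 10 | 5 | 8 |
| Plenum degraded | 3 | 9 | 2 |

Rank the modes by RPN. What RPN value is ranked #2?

RPN = Severity × Occurrence × Detection:
  Spring corrosion: 6 × 2 × 8 = 96
  Impeller deformation: 5 × 4 × 6 = 120
  Terminal short circuit: 5 × 2 × 9 = 90
  Adhesive bond misalignment: 6 × 5 × 2 = 60
  Latch open circuit: 2 × 3 × 3 = 18
  Harness contamination: 6 × 6 × 2 = 72
  Hinge open circuit: 10 × 9 × 8 = 720
  Hinge intermittent contact: 9 × 5 × 7 = 315
  Bushing misalignment: 5 × 8 × 10 = 400
  Plenum degraded: 9 × 2 × 3 = 54
Sorted descending: 720, 400, 315, 120, 96, 90, 72, 60, 54, 18.
The second-highest RPN is 400 (Bushing misalignment).

400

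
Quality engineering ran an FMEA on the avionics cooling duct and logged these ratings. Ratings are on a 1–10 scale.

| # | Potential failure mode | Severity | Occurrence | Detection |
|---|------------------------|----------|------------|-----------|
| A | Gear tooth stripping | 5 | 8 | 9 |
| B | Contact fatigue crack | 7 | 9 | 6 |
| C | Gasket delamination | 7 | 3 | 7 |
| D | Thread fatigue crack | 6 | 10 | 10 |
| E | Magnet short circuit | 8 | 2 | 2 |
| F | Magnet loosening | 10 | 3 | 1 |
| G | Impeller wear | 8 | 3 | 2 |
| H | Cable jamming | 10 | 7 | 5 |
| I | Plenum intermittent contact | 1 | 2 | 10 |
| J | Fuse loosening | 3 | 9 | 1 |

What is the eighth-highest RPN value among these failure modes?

30

RPN = Severity × Occurrence × Detection:
  A: 5 × 8 × 9 = 360
  B: 7 × 9 × 6 = 378
  C: 7 × 3 × 7 = 147
  D: 6 × 10 × 10 = 600
  E: 8 × 2 × 2 = 32
  F: 10 × 3 × 1 = 30
  G: 8 × 3 × 2 = 48
  H: 10 × 7 × 5 = 350
  I: 1 × 2 × 10 = 20
  J: 3 × 9 × 1 = 27
Sorted descending: 600, 378, 360, 350, 147, 48, 32, 30, 27, 20.
The eighth-highest RPN is 30 (F).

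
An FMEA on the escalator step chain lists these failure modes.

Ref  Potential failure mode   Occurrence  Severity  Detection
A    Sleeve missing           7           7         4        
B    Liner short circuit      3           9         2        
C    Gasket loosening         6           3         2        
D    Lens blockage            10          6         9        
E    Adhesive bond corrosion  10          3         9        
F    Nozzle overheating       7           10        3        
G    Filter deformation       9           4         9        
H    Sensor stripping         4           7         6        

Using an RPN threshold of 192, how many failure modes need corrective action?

5

RPN = Severity × Occurrence × Detection:
  A: 7 × 7 × 4 = 196
  B: 9 × 3 × 2 = 54
  C: 3 × 6 × 2 = 36
  D: 6 × 10 × 9 = 540
  E: 3 × 10 × 9 = 270
  F: 10 × 7 × 3 = 210
  G: 4 × 9 × 9 = 324
  H: 7 × 4 × 6 = 168
Modes with RPN ≥ 192: A (196), D (540), E (270), F (210), G (324) → 5.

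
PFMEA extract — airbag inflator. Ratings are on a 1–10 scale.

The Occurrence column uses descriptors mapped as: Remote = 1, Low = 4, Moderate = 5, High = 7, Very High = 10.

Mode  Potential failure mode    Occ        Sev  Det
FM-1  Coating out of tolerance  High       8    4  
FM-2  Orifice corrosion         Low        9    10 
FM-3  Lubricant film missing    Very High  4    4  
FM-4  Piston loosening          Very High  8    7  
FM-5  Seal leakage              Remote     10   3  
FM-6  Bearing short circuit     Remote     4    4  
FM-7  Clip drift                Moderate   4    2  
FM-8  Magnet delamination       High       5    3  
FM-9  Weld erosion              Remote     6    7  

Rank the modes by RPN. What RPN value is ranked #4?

160

RPN = Severity × Occurrence × Detection:
  FM-1: 8 × 7 × 4 = 224
  FM-2: 9 × 4 × 10 = 360
  FM-3: 4 × 10 × 4 = 160
  FM-4: 8 × 10 × 7 = 560
  FM-5: 10 × 1 × 3 = 30
  FM-6: 4 × 1 × 4 = 16
  FM-7: 4 × 5 × 2 = 40
  FM-8: 5 × 7 × 3 = 105
  FM-9: 6 × 1 × 7 = 42
Sorted descending: 560, 360, 224, 160, 105, 42, 40, 30, 16.
The fourth-highest RPN is 160 (FM-3).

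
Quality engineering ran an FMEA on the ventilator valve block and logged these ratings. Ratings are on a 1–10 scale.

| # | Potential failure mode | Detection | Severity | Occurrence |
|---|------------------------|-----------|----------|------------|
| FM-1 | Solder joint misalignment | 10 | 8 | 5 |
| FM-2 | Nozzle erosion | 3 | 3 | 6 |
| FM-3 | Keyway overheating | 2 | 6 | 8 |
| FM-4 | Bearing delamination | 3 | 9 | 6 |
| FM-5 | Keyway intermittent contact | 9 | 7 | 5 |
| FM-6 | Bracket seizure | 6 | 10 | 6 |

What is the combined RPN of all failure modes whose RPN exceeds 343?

RPN = Severity × Occurrence × Detection:
  FM-1: 8 × 5 × 10 = 400
  FM-2: 3 × 6 × 3 = 54
  FM-3: 6 × 8 × 2 = 96
  FM-4: 9 × 6 × 3 = 162
  FM-5: 7 × 5 × 9 = 315
  FM-6: 10 × 6 × 6 = 360
RPN > 343: FM-1 (400), FM-6 (360).
Sum: 400 + 360 = 760.

760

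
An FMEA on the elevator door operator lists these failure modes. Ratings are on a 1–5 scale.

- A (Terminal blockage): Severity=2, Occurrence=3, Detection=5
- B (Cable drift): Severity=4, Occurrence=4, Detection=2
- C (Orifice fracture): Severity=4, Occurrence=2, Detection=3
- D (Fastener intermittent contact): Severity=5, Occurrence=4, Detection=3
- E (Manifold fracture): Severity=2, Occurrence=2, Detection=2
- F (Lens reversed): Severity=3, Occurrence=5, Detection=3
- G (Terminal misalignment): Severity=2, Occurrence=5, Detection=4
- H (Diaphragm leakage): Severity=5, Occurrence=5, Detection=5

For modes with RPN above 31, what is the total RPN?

302

RPN = Severity × Occurrence × Detection:
  A: 2 × 3 × 5 = 30
  B: 4 × 4 × 2 = 32
  C: 4 × 2 × 3 = 24
  D: 5 × 4 × 3 = 60
  E: 2 × 2 × 2 = 8
  F: 3 × 5 × 3 = 45
  G: 2 × 5 × 4 = 40
  H: 5 × 5 × 5 = 125
RPN > 31: B (32), D (60), F (45), G (40), H (125).
Sum: 32 + 60 + 45 + 40 + 125 = 302.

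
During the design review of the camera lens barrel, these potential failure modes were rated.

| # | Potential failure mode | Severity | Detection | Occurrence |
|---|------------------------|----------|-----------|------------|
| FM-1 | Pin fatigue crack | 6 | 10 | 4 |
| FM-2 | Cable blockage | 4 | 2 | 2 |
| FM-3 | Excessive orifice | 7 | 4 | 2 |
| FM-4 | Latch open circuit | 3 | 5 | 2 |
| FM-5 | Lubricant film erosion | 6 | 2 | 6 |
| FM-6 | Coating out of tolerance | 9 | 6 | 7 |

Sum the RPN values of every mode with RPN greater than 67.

RPN = Severity × Occurrence × Detection:
  FM-1: 6 × 4 × 10 = 240
  FM-2: 4 × 2 × 2 = 16
  FM-3: 7 × 2 × 4 = 56
  FM-4: 3 × 2 × 5 = 30
  FM-5: 6 × 6 × 2 = 72
  FM-6: 9 × 7 × 6 = 378
RPN > 67: FM-1 (240), FM-5 (72), FM-6 (378).
Sum: 240 + 72 + 378 = 690.

690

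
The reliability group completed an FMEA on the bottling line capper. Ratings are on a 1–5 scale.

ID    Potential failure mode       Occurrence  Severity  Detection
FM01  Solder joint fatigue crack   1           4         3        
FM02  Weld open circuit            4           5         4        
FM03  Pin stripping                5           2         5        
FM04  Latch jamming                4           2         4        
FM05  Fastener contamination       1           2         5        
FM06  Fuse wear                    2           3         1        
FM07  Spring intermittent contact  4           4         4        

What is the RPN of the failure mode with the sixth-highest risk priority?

10

RPN = Severity × Occurrence × Detection:
  FM01: 4 × 1 × 3 = 12
  FM02: 5 × 4 × 4 = 80
  FM03: 2 × 5 × 5 = 50
  FM04: 2 × 4 × 4 = 32
  FM05: 2 × 1 × 5 = 10
  FM06: 3 × 2 × 1 = 6
  FM07: 4 × 4 × 4 = 64
Sorted descending: 80, 64, 50, 32, 12, 10, 6.
The sixth-highest RPN is 10 (FM05).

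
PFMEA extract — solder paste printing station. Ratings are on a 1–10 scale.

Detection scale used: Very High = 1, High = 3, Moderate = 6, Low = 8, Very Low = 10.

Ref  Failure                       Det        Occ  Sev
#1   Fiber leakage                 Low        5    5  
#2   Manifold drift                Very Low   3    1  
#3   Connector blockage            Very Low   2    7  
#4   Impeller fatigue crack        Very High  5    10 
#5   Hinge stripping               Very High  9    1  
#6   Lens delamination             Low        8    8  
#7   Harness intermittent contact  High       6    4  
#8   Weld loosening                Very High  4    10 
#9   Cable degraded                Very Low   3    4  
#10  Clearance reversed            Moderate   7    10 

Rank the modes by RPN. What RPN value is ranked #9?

30

RPN = Severity × Occurrence × Detection:
  #1: 5 × 5 × 8 = 200
  #2: 1 × 3 × 10 = 30
  #3: 7 × 2 × 10 = 140
  #4: 10 × 5 × 1 = 50
  #5: 1 × 9 × 1 = 9
  #6: 8 × 8 × 8 = 512
  #7: 4 × 6 × 3 = 72
  #8: 10 × 4 × 1 = 40
  #9: 4 × 3 × 10 = 120
  #10: 10 × 7 × 6 = 420
Sorted descending: 512, 420, 200, 140, 120, 72, 50, 40, 30, 9.
The 9th-highest RPN is 30 (#2).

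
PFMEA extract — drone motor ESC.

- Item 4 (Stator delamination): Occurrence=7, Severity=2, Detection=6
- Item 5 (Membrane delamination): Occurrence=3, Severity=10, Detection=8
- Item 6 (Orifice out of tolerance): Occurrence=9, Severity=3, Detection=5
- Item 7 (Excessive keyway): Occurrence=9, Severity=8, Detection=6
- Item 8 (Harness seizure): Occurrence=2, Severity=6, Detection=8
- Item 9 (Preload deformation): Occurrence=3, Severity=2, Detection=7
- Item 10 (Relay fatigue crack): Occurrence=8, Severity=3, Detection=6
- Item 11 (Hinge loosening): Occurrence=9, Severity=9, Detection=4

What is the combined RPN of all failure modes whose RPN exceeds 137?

1140

RPN = Severity × Occurrence × Detection:
  Item 4: 2 × 7 × 6 = 84
  Item 5: 10 × 3 × 8 = 240
  Item 6: 3 × 9 × 5 = 135
  Item 7: 8 × 9 × 6 = 432
  Item 8: 6 × 2 × 8 = 96
  Item 9: 2 × 3 × 7 = 42
  Item 10: 3 × 8 × 6 = 144
  Item 11: 9 × 9 × 4 = 324
RPN > 137: Item 5 (240), Item 7 (432), Item 10 (144), Item 11 (324).
Sum: 240 + 432 + 144 + 324 = 1140.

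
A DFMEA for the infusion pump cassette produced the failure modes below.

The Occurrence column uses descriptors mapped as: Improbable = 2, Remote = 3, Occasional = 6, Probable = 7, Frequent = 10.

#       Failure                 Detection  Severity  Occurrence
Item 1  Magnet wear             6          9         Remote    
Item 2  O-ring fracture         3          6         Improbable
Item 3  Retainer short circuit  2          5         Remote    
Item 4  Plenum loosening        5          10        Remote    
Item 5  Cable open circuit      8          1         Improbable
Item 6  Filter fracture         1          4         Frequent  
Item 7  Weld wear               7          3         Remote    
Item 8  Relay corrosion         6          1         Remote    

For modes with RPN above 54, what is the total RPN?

RPN = Severity × Occurrence × Detection:
  Item 1: 9 × 3 × 6 = 162
  Item 2: 6 × 2 × 3 = 36
  Item 3: 5 × 3 × 2 = 30
  Item 4: 10 × 3 × 5 = 150
  Item 5: 1 × 2 × 8 = 16
  Item 6: 4 × 10 × 1 = 40
  Item 7: 3 × 3 × 7 = 63
  Item 8: 1 × 3 × 6 = 18
RPN > 54: Item 1 (162), Item 4 (150), Item 7 (63).
Sum: 162 + 150 + 63 = 375.

375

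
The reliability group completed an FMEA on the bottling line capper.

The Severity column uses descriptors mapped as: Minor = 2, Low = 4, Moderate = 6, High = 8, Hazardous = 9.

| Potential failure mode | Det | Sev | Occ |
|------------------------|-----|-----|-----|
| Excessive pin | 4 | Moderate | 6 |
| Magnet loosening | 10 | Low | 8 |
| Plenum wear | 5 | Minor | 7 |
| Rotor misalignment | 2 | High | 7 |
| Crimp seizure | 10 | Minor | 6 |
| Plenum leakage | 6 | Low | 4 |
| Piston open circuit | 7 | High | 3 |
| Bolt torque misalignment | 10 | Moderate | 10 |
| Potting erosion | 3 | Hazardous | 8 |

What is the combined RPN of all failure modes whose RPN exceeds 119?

1568

RPN = Severity × Occurrence × Detection:
  Excessive pin: 6 × 6 × 4 = 144
  Magnet loosening: 4 × 8 × 10 = 320
  Plenum wear: 2 × 7 × 5 = 70
  Rotor misalignment: 8 × 7 × 2 = 112
  Crimp seizure: 2 × 6 × 10 = 120
  Plenum leakage: 4 × 4 × 6 = 96
  Piston open circuit: 8 × 3 × 7 = 168
  Bolt torque misalignment: 6 × 10 × 10 = 600
  Potting erosion: 9 × 8 × 3 = 216
RPN > 119: Excessive pin (144), Magnet loosening (320), Crimp seizure (120), Piston open circuit (168), Bolt torque misalignment (600), Potting erosion (216).
Sum: 144 + 320 + 120 + 168 + 600 + 216 = 1568.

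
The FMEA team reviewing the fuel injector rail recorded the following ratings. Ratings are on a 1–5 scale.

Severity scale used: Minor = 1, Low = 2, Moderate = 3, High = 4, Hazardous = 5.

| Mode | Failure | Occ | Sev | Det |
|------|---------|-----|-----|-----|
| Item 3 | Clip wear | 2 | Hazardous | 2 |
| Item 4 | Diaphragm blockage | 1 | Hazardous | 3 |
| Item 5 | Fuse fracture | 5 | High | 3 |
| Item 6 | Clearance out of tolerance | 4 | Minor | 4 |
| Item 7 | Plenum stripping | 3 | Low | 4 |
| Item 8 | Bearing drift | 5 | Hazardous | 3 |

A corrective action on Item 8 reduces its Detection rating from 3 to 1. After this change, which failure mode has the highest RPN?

Item 5

RPN = Severity × Occurrence × Detection:
  Item 3: 5 × 2 × 2 = 20
  Item 4: 5 × 1 × 3 = 15
  Item 5: 4 × 5 × 3 = 60
  Item 6: 1 × 4 × 4 = 16
  Item 7: 2 × 3 × 4 = 24
  Item 8: 5 × 5 × 3 = 75
After action: Item 8 → 5 × 5 × 1 = 25.
Revised RPNs: Item 5=60, Item 8=25, Item 7=24, Item 3=20, Item 6=16, Item 4=15.
Highest is now Item 5 (60).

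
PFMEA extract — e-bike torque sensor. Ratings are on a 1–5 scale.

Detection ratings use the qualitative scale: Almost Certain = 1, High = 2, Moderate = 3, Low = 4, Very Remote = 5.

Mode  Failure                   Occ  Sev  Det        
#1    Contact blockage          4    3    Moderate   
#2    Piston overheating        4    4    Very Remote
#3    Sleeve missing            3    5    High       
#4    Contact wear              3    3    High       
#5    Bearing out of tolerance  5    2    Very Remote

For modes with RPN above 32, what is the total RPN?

RPN = Severity × Occurrence × Detection:
  #1: 3 × 4 × 3 = 36
  #2: 4 × 4 × 5 = 80
  #3: 5 × 3 × 2 = 30
  #4: 3 × 3 × 2 = 18
  #5: 2 × 5 × 5 = 50
RPN > 32: #1 (36), #2 (80), #5 (50).
Sum: 36 + 80 + 50 = 166.

166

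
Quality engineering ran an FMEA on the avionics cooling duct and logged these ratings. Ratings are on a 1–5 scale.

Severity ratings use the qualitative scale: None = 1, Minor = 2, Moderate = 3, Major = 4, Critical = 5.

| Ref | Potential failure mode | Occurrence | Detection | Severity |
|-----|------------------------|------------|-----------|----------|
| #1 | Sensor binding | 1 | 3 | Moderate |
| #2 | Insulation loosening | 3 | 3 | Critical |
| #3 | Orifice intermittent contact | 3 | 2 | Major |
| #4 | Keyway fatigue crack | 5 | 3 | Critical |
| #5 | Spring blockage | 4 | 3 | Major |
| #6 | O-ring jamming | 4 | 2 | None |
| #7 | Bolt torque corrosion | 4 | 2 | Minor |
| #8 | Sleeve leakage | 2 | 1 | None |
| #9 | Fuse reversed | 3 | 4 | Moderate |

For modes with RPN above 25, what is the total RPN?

204

RPN = Severity × Occurrence × Detection:
  #1: 3 × 1 × 3 = 9
  #2: 5 × 3 × 3 = 45
  #3: 4 × 3 × 2 = 24
  #4: 5 × 5 × 3 = 75
  #5: 4 × 4 × 3 = 48
  #6: 1 × 4 × 2 = 8
  #7: 2 × 4 × 2 = 16
  #8: 1 × 2 × 1 = 2
  #9: 3 × 3 × 4 = 36
RPN > 25: #2 (45), #4 (75), #5 (48), #9 (36).
Sum: 45 + 75 + 48 + 36 = 204.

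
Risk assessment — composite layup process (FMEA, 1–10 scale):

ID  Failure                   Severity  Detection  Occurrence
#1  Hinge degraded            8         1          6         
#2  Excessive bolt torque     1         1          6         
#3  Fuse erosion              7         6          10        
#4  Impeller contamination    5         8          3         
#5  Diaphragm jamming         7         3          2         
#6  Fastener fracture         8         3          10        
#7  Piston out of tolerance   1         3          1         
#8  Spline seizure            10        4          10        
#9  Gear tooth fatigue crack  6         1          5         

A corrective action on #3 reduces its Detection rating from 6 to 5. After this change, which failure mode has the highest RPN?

RPN = Severity × Occurrence × Detection:
  #1: 8 × 6 × 1 = 48
  #2: 1 × 6 × 1 = 6
  #3: 7 × 10 × 6 = 420
  #4: 5 × 3 × 8 = 120
  #5: 7 × 2 × 3 = 42
  #6: 8 × 10 × 3 = 240
  #7: 1 × 1 × 3 = 3
  #8: 10 × 10 × 4 = 400
  #9: 6 × 5 × 1 = 30
After action: #3 → 7 × 10 × 5 = 350.
Revised RPNs: #8=400, #3=350, #6=240, #4=120, #1=48, #5=42, #9=30, #2=6, #7=3.
Highest is now #8 (400).

#8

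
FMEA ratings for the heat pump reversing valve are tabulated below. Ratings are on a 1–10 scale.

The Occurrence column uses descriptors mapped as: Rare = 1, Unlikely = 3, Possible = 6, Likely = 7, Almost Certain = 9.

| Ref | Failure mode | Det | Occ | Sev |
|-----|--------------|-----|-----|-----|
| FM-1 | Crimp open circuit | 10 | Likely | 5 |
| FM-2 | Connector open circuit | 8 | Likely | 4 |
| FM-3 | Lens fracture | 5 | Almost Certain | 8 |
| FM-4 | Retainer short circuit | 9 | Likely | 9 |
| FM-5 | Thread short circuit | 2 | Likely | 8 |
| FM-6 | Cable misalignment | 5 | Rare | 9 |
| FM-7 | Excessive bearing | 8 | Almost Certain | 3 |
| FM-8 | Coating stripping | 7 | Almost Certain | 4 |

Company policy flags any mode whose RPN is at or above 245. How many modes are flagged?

RPN = Severity × Occurrence × Detection:
  FM-1: 5 × 7 × 10 = 350
  FM-2: 4 × 7 × 8 = 224
  FM-3: 8 × 9 × 5 = 360
  FM-4: 9 × 7 × 9 = 567
  FM-5: 8 × 7 × 2 = 112
  FM-6: 9 × 1 × 5 = 45
  FM-7: 3 × 9 × 8 = 216
  FM-8: 4 × 9 × 7 = 252
Modes with RPN ≥ 245: FM-1 (350), FM-3 (360), FM-4 (567), FM-8 (252) → 4.

4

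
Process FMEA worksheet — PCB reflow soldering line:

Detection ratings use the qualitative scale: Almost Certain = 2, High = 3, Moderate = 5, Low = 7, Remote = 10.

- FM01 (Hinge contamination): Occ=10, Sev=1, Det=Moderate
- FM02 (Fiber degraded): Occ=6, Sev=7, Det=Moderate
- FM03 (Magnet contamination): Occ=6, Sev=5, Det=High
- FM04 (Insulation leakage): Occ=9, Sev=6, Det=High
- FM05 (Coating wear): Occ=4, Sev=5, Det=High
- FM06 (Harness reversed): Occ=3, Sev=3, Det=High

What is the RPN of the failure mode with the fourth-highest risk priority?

RPN = Severity × Occurrence × Detection:
  FM01: 1 × 10 × 5 = 50
  FM02: 7 × 6 × 5 = 210
  FM03: 5 × 6 × 3 = 90
  FM04: 6 × 9 × 3 = 162
  FM05: 5 × 4 × 3 = 60
  FM06: 3 × 3 × 3 = 27
Sorted descending: 210, 162, 90, 60, 50, 27.
The fourth-highest RPN is 60 (FM05).

60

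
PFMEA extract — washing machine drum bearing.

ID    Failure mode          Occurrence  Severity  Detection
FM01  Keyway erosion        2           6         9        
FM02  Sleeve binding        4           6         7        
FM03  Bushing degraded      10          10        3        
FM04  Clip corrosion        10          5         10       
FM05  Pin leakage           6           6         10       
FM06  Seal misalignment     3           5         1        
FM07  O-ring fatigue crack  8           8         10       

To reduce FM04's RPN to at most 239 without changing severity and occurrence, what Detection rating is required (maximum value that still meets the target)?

4

FM04: S=5, O=10, D=10 → current RPN = 500.
Fixed product = 50. Need 50 × D ≤ 239, so D ≤ 239/50 = 4.78.
Maximum integer Detection rating = 4 (gives RPN 200; D=5 would give 250 > 239).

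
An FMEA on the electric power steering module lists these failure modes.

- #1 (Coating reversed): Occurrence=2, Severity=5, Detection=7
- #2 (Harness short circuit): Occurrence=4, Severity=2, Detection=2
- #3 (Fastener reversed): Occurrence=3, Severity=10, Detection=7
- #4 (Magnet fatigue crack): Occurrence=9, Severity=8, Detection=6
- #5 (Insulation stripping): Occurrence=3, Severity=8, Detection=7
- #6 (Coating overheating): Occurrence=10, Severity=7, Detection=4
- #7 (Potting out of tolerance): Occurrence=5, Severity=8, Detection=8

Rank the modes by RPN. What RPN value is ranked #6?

RPN = Severity × Occurrence × Detection:
  #1: 5 × 2 × 7 = 70
  #2: 2 × 4 × 2 = 16
  #3: 10 × 3 × 7 = 210
  #4: 8 × 9 × 6 = 432
  #5: 8 × 3 × 7 = 168
  #6: 7 × 10 × 4 = 280
  #7: 8 × 5 × 8 = 320
Sorted descending: 432, 320, 280, 210, 168, 70, 16.
The sixth-highest RPN is 70 (#1).

70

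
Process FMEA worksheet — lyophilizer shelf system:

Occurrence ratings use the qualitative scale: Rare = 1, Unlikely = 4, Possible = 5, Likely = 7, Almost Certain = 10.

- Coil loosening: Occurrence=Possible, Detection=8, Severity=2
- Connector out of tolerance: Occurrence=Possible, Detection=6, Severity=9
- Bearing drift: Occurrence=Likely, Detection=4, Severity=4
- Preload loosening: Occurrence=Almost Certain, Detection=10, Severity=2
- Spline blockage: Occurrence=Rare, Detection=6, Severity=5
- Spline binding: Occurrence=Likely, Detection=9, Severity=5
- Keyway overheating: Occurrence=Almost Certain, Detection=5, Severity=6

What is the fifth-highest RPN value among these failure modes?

112

RPN = Severity × Occurrence × Detection:
  Coil loosening: 2 × 5 × 8 = 80
  Connector out of tolerance: 9 × 5 × 6 = 270
  Bearing drift: 4 × 7 × 4 = 112
  Preload loosening: 2 × 10 × 10 = 200
  Spline blockage: 5 × 1 × 6 = 30
  Spline binding: 5 × 7 × 9 = 315
  Keyway overheating: 6 × 10 × 5 = 300
Sorted descending: 315, 300, 270, 200, 112, 80, 30.
The fifth-highest RPN is 112 (Bearing drift).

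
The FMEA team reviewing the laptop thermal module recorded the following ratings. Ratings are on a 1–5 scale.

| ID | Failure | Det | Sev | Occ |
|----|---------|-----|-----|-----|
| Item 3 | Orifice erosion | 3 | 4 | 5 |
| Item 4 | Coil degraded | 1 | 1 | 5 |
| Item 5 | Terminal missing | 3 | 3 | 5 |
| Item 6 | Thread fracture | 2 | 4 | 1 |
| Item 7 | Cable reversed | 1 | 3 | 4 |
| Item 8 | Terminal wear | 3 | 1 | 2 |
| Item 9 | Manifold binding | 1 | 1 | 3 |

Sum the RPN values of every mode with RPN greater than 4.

136

RPN = Severity × Occurrence × Detection:
  Item 3: 4 × 5 × 3 = 60
  Item 4: 1 × 5 × 1 = 5
  Item 5: 3 × 5 × 3 = 45
  Item 6: 4 × 1 × 2 = 8
  Item 7: 3 × 4 × 1 = 12
  Item 8: 1 × 2 × 3 = 6
  Item 9: 1 × 3 × 1 = 3
RPN > 4: Item 3 (60), Item 4 (5), Item 5 (45), Item 6 (8), Item 7 (12), Item 8 (6).
Sum: 60 + 5 + 45 + 8 + 12 + 6 = 136.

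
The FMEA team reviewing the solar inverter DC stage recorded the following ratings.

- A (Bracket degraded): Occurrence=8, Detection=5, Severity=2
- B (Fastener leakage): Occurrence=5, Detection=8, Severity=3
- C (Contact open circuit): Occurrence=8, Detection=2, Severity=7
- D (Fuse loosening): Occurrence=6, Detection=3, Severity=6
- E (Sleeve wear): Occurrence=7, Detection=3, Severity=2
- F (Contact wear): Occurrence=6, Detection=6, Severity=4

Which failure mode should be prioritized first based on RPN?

RPN = Severity × Occurrence × Detection:
  A: 2 × 8 × 5 = 80
  B: 3 × 5 × 8 = 120
  C: 7 × 8 × 2 = 112
  D: 6 × 6 × 3 = 108
  E: 2 × 7 × 3 = 42
  F: 4 × 6 × 6 = 144
Highest RPN is 144 → F.

F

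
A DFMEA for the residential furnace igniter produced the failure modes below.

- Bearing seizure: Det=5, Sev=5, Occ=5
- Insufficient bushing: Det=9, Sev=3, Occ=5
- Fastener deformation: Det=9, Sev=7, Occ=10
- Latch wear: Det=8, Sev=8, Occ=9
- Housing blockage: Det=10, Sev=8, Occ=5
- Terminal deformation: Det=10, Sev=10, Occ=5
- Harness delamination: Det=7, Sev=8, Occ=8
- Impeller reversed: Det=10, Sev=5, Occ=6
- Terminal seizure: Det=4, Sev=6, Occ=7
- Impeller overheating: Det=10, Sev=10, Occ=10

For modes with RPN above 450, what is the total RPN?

RPN = Severity × Occurrence × Detection:
  Bearing seizure: 5 × 5 × 5 = 125
  Insufficient bushing: 3 × 5 × 9 = 135
  Fastener deformation: 7 × 10 × 9 = 630
  Latch wear: 8 × 9 × 8 = 576
  Housing blockage: 8 × 5 × 10 = 400
  Terminal deformation: 10 × 5 × 10 = 500
  Harness delamination: 8 × 8 × 7 = 448
  Impeller reversed: 5 × 6 × 10 = 300
  Terminal seizure: 6 × 7 × 4 = 168
  Impeller overheating: 10 × 10 × 10 = 1000
RPN > 450: Fastener deformation (630), Latch wear (576), Terminal deformation (500), Impeller overheating (1000).
Sum: 630 + 576 + 500 + 1000 = 2706.

2706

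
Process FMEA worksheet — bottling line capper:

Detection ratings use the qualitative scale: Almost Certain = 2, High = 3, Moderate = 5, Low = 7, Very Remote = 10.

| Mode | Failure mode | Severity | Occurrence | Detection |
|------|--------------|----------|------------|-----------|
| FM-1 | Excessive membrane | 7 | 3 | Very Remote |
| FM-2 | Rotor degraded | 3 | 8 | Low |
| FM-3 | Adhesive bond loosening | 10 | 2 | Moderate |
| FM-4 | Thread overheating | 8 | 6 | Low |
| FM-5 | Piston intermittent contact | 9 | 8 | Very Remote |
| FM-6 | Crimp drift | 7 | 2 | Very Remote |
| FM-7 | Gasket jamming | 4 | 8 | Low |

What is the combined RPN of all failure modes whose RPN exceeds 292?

RPN = Severity × Occurrence × Detection:
  FM-1: 7 × 3 × 10 = 210
  FM-2: 3 × 8 × 7 = 168
  FM-3: 10 × 2 × 5 = 100
  FM-4: 8 × 6 × 7 = 336
  FM-5: 9 × 8 × 10 = 720
  FM-6: 7 × 2 × 10 = 140
  FM-7: 4 × 8 × 7 = 224
RPN > 292: FM-4 (336), FM-5 (720).
Sum: 336 + 720 = 1056.

1056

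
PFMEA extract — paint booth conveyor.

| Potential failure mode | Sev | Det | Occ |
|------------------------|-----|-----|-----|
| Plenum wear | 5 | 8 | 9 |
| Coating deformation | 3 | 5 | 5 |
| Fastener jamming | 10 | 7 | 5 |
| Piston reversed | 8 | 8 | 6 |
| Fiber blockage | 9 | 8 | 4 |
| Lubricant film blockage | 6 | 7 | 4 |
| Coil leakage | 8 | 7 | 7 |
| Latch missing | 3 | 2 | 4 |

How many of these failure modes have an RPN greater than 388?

RPN = Severity × Occurrence × Detection:
  Plenum wear: 5 × 9 × 8 = 360
  Coating deformation: 3 × 5 × 5 = 75
  Fastener jamming: 10 × 5 × 7 = 350
  Piston reversed: 8 × 6 × 8 = 384
  Fiber blockage: 9 × 4 × 8 = 288
  Lubricant film blockage: 6 × 4 × 7 = 168
  Coil leakage: 8 × 7 × 7 = 392
  Latch missing: 3 × 4 × 2 = 24
Modes with RPN > 388: Coil leakage (392) → 1.

1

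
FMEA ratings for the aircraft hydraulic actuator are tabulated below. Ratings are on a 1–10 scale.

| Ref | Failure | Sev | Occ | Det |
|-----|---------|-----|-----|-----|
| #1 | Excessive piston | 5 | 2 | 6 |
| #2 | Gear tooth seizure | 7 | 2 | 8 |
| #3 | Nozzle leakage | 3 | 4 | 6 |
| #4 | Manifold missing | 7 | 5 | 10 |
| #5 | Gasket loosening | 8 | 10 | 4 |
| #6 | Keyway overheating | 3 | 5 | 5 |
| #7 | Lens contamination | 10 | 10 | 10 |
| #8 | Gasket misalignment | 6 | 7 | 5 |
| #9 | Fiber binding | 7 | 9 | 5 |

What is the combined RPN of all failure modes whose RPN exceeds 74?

2382

RPN = Severity × Occurrence × Detection:
  #1: 5 × 2 × 6 = 60
  #2: 7 × 2 × 8 = 112
  #3: 3 × 4 × 6 = 72
  #4: 7 × 5 × 10 = 350
  #5: 8 × 10 × 4 = 320
  #6: 3 × 5 × 5 = 75
  #7: 10 × 10 × 10 = 1000
  #8: 6 × 7 × 5 = 210
  #9: 7 × 9 × 5 = 315
RPN > 74: #2 (112), #4 (350), #5 (320), #6 (75), #7 (1000), #8 (210), #9 (315).
Sum: 112 + 350 + 320 + 75 + 1000 + 210 + 315 = 2382.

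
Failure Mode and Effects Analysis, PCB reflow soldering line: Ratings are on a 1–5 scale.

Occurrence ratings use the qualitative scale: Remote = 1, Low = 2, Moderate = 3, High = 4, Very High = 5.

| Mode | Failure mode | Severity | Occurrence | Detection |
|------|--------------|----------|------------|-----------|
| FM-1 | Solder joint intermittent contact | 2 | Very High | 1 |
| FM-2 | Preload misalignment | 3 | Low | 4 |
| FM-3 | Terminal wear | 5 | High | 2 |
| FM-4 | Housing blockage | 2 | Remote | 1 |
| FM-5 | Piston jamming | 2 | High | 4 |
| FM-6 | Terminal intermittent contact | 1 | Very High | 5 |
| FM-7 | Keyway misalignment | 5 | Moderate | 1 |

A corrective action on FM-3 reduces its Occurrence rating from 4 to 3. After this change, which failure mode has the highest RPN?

FM-5

RPN = Severity × Occurrence × Detection:
  FM-1: 2 × 5 × 1 = 10
  FM-2: 3 × 2 × 4 = 24
  FM-3: 5 × 4 × 2 = 40
  FM-4: 2 × 1 × 1 = 2
  FM-5: 2 × 4 × 4 = 32
  FM-6: 1 × 5 × 5 = 25
  FM-7: 5 × 3 × 1 = 15
After action: FM-3 → 5 × 3 × 2 = 30.
Revised RPNs: FM-5=32, FM-3=30, FM-6=25, FM-2=24, FM-7=15, FM-1=10, FM-4=2.
Highest is now FM-5 (32).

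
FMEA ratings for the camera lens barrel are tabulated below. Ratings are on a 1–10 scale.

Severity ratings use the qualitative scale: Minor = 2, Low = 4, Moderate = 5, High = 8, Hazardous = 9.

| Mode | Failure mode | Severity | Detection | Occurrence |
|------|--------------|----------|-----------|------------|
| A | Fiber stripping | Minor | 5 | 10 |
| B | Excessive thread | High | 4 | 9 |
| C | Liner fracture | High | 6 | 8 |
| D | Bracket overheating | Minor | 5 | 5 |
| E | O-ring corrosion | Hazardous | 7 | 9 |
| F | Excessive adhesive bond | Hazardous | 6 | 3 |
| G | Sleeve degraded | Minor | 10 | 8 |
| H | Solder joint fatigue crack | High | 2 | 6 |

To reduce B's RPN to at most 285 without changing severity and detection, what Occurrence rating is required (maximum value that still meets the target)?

B: S=8, O=9, D=4 → current RPN = 288.
Fixed product = 32. Need 32 × O ≤ 285, so O ≤ 285/32 = 8.91.
Maximum integer Occurrence rating = 8 (gives RPN 256; O=9 would give 288 > 285).

8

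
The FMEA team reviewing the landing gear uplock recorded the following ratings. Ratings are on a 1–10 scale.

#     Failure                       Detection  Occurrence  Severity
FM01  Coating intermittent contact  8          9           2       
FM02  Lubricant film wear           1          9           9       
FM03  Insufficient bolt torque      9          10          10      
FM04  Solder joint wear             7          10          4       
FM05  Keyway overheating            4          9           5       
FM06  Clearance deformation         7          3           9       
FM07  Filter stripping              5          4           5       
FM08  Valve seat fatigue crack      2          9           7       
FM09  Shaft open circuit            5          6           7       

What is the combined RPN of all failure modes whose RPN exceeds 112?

RPN = Severity × Occurrence × Detection:
  FM01: 2 × 9 × 8 = 144
  FM02: 9 × 9 × 1 = 81
  FM03: 10 × 10 × 9 = 900
  FM04: 4 × 10 × 7 = 280
  FM05: 5 × 9 × 4 = 180
  FM06: 9 × 3 × 7 = 189
  FM07: 5 × 4 × 5 = 100
  FM08: 7 × 9 × 2 = 126
  FM09: 7 × 6 × 5 = 210
RPN > 112: FM01 (144), FM03 (900), FM04 (280), FM05 (180), FM06 (189), FM08 (126), FM09 (210).
Sum: 144 + 900 + 280 + 180 + 189 + 126 + 210 = 2029.

2029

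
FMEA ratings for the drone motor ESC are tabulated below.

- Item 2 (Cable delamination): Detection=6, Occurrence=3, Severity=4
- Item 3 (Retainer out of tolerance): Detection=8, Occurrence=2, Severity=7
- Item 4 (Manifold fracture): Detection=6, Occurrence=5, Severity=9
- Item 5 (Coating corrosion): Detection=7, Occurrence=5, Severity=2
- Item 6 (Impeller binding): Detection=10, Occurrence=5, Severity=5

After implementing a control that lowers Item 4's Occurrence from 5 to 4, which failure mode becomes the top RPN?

RPN = Severity × Occurrence × Detection:
  Item 2: 4 × 3 × 6 = 72
  Item 3: 7 × 2 × 8 = 112
  Item 4: 9 × 5 × 6 = 270
  Item 5: 2 × 5 × 7 = 70
  Item 6: 5 × 5 × 10 = 250
After action: Item 4 → 9 × 4 × 6 = 216.
Revised RPNs: Item 6=250, Item 4=216, Item 3=112, Item 2=72, Item 5=70.
Highest is now Item 6 (250).

Item 6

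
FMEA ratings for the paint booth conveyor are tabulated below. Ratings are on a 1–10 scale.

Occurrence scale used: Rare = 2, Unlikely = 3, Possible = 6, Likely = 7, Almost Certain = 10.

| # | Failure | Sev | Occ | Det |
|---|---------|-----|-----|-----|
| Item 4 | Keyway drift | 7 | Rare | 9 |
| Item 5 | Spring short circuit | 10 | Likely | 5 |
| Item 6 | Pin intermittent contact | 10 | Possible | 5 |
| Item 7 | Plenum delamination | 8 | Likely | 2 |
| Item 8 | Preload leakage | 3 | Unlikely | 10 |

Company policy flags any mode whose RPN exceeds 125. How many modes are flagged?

3

RPN = Severity × Occurrence × Detection:
  Item 4: 7 × 2 × 9 = 126
  Item 5: 10 × 7 × 5 = 350
  Item 6: 10 × 6 × 5 = 300
  Item 7: 8 × 7 × 2 = 112
  Item 8: 3 × 3 × 10 = 90
Modes with RPN > 125: Item 4 (126), Item 5 (350), Item 6 (300) → 3.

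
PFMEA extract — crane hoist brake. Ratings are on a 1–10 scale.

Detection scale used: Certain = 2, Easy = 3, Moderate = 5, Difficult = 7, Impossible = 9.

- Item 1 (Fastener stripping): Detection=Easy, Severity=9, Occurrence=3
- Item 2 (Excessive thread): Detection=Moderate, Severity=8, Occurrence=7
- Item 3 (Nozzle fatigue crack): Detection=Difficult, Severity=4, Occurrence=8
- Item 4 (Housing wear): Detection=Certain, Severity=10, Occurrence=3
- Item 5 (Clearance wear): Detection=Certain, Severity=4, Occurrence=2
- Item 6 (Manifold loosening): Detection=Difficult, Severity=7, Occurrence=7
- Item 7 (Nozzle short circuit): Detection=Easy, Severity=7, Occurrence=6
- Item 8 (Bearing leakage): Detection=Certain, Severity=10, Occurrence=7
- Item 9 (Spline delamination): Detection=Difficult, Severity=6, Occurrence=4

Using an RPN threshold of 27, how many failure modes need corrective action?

RPN = Severity × Occurrence × Detection:
  Item 1: 9 × 3 × 3 = 81
  Item 2: 8 × 7 × 5 = 280
  Item 3: 4 × 8 × 7 = 224
  Item 4: 10 × 3 × 2 = 60
  Item 5: 4 × 2 × 2 = 16
  Item 6: 7 × 7 × 7 = 343
  Item 7: 7 × 6 × 3 = 126
  Item 8: 10 × 7 × 2 = 140
  Item 9: 6 × 4 × 7 = 168
Modes with RPN ≥ 27: Item 1 (81), Item 2 (280), Item 3 (224), Item 4 (60), Item 6 (343), Item 7 (126), Item 8 (140), Item 9 (168) → 8.

8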